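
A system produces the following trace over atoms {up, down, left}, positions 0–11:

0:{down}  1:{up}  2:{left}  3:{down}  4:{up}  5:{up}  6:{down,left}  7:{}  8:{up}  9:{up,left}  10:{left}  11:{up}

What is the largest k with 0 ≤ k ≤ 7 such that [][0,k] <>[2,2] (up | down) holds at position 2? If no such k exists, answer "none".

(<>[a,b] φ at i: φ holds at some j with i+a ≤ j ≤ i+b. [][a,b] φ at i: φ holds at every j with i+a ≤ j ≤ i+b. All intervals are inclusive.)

<>[2,2] (up | down) must hold from j=2 onward; find where it first fails.
  j=2: holds
  j=3: holds
  j=4: holds
  j=5: fails
Holds on [2,4], so largest k = 2.

2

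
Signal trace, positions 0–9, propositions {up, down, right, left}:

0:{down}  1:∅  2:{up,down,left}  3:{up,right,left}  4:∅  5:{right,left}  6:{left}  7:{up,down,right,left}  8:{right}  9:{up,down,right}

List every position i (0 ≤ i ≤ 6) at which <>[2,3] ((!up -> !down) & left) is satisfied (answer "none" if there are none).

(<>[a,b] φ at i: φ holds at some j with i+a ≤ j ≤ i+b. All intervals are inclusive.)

Evaluate at each i in [0,6]:
  i=0: ✓ (witness j=2)
  i=1: ✓ (witness j=3)
  i=2: ✓ (witness j=5)
  i=3: ✓ (witness j=5)
  i=4: ✓ (witness j=6)
  i=5: ✓ (witness j=7)
  i=6: ✗ (none in [8,9])

0, 1, 2, 3, 4, 5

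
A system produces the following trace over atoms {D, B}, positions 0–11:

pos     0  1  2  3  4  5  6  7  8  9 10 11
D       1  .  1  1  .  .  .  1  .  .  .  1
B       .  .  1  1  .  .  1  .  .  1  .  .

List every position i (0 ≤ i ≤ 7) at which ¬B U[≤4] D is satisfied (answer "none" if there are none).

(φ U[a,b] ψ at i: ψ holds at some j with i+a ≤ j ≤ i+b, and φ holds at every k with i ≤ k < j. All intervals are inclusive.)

0, 1, 2, 3, 7

Evaluate at each i in [0,7]:
  i=0: ✓ (rhs at j=0)
  i=1: ✓ (rhs at j=2; lhs holds on [1,1])
  i=2: ✓ (rhs at j=2)
  i=3: ✓ (rhs at j=3)
  i=4: ✗ (lhs fails at k=6 before rhs at j=7)
  i=5: ✗ (lhs fails at k=6 before rhs at j=7)
  i=6: ✗ (lhs fails at k=6 before rhs at j=7)
  i=7: ✓ (rhs at j=7)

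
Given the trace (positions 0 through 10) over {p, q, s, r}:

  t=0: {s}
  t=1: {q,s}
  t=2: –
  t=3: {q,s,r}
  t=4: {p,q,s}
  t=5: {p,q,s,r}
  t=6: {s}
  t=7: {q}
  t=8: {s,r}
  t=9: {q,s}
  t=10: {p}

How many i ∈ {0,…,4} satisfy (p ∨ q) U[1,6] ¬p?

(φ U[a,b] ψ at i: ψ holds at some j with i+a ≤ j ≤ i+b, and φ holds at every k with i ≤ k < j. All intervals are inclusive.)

Evaluate at each i in [0,4]:
  i=0: ✗ (lhs fails at k=0 before rhs at j=1)
  i=1: ✓ (rhs at j=2; lhs holds on [1,1])
  i=2: ✗ (lhs fails at k=2 before rhs at j=3)
  i=3: ✓ (rhs at j=6; lhs holds on [3,5])
  i=4: ✓ (rhs at j=6; lhs holds on [4,5])
Positions where it holds: {1, 3, 4} → 3.

3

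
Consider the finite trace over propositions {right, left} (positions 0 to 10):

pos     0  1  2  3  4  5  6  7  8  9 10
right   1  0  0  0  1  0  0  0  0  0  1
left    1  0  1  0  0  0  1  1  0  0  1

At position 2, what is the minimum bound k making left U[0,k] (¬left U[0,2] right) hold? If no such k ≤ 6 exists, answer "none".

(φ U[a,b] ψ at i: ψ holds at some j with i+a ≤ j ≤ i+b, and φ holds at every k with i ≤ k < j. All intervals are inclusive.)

Need earliest j ≥ 2 with (¬left U[0,2] right), and left at every k in [2,j-1].
  j=2: rhs fails.
  j=3: rhs holds; lhs holds on [2,2]. k = 1.

1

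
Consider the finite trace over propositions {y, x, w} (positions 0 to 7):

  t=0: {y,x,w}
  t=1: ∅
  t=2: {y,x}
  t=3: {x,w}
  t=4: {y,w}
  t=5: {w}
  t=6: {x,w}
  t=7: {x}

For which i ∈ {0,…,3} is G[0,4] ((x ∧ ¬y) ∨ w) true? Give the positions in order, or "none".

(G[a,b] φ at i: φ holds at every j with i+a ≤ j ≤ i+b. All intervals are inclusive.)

3

Evaluate at each i in [0,3]:
  i=0: ✗ (fails at j=1)
  i=1: ✗ (fails at j=1)
  i=2: ✗ (fails at j=2)
  i=3: ✓ (all of [3,7])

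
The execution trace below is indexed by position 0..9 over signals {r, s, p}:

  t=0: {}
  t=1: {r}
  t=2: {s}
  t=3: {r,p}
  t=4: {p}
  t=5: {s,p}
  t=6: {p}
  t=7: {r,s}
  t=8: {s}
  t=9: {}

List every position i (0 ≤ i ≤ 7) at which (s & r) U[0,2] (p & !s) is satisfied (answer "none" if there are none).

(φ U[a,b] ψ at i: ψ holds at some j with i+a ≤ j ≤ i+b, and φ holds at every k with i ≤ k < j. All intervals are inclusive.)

Evaluate at each i in [0,7]:
  i=0: ✗ (no rhs in [0,2])
  i=1: ✗ (lhs fails at k=1 before rhs at j=3)
  i=2: ✗ (lhs fails at k=2 before rhs at j=3)
  i=3: ✓ (rhs at j=3)
  i=4: ✓ (rhs at j=4)
  i=5: ✗ (lhs fails at k=5 before rhs at j=6)
  i=6: ✓ (rhs at j=6)
  i=7: ✗ (no rhs in [7,9])

3, 4, 6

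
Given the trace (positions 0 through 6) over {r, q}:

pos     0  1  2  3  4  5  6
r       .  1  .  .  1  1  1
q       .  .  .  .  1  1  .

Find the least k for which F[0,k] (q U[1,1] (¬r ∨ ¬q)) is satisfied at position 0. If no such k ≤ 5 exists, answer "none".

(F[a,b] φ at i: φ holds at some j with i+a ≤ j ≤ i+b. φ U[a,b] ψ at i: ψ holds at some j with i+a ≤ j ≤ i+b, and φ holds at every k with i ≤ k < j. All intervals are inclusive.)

5

Scan j = 0,1,… for (q U[1,1] (¬r ∨ ¬q)):
  j=0: fails
  j=1: fails
  j=2: fails
  j=3: fails
  j=4: fails
  j=5: holds
First hit at j=5, so smallest k = 5-0 = 5.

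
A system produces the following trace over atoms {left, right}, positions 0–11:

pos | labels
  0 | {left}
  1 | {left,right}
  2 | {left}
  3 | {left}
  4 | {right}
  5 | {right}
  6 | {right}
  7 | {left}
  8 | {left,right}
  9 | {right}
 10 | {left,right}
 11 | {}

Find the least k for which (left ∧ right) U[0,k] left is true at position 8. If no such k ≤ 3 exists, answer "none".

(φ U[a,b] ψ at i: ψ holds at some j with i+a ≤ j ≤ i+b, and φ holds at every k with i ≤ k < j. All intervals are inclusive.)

Need earliest j ≥ 8 with left, and (left ∧ right) at every k in [8,j-1].
  j=8: rhs holds (empty prefix). k = 0.

0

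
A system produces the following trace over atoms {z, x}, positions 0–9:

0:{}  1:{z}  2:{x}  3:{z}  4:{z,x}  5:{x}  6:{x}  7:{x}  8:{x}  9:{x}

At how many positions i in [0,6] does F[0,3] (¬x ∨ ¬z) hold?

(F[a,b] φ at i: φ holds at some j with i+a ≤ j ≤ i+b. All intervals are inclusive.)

7

Evaluate at each i in [0,6]:
  i=0: ✓ (witness j=0)
  i=1: ✓ (witness j=1)
  i=2: ✓ (witness j=2)
  i=3: ✓ (witness j=3)
  i=4: ✓ (witness j=5)
  i=5: ✓ (witness j=5)
  i=6: ✓ (witness j=6)
Positions where it holds: {0, 1, 2, 3, 4, 5, 6} → 7.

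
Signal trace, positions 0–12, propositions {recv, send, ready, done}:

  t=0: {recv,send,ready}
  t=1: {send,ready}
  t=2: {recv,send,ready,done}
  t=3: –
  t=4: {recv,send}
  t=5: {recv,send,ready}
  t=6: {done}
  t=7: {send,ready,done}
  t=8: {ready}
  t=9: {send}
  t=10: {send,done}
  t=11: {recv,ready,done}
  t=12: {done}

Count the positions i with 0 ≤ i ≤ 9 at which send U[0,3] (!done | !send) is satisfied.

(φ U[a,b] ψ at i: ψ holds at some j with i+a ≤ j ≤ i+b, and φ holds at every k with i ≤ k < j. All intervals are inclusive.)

10

Evaluate at each i in [0,9]:
  i=0: ✓ (rhs at j=0)
  i=1: ✓ (rhs at j=1)
  i=2: ✓ (rhs at j=3; lhs holds on [2,2])
  i=3: ✓ (rhs at j=3)
  i=4: ✓ (rhs at j=4)
  i=5: ✓ (rhs at j=5)
  i=6: ✓ (rhs at j=6)
  i=7: ✓ (rhs at j=8; lhs holds on [7,7])
  i=8: ✓ (rhs at j=8)
  i=9: ✓ (rhs at j=9)
Positions where it holds: {0, 1, 2, 3, 4, 5, 6, 7, 8, 9} → 10.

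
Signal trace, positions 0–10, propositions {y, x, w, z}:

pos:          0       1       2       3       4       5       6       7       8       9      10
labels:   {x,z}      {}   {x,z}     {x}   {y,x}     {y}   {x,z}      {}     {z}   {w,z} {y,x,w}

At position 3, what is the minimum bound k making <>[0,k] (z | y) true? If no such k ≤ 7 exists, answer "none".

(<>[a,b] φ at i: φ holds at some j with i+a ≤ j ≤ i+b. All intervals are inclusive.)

1

Scan j = 3,4,… for (z | y):
  j=3: fails
  j=4: holds
First hit at j=4, so smallest k = 4-3 = 1.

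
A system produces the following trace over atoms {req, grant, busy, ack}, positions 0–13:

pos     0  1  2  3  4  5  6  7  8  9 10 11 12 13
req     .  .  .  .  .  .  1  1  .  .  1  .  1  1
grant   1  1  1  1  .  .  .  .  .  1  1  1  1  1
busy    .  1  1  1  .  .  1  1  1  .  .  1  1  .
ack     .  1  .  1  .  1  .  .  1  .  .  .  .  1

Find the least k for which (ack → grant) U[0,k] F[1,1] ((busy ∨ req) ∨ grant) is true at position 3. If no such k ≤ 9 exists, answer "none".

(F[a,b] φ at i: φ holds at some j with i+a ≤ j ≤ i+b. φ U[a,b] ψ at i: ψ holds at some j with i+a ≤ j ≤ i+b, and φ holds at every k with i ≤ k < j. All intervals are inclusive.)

2

Need earliest j ≥ 3 with F[1,1] ((busy ∨ req) ∨ grant), and (ack → grant) at every k in [3,j-1].
  j=3: rhs fails.
  j=4: rhs fails.
  j=5: rhs holds; lhs holds on [3,4]. k = 2.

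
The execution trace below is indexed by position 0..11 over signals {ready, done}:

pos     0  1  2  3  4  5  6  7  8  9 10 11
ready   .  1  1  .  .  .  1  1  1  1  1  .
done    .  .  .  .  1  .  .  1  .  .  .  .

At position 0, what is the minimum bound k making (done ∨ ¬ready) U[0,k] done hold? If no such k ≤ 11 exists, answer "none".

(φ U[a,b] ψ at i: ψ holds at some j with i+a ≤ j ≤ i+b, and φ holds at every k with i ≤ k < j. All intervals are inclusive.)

Need earliest j ≥ 0 with done, and (done ∨ ¬ready) at every k in [0,j-1].
  j=0: rhs fails.
  j=1: rhs fails.
  j=2: rhs fails.
  j=3: rhs fails.
  j=4: rhs holds but lhs fails at k=1.
  j=5: rhs fails.
  j=6: rhs fails.
  j=7: rhs holds but lhs fails at k=1.
  j=8: rhs fails.
  j=9: rhs fails.
  j=10: rhs fails.
  j=11: rhs fails.
No witness within the range → none.

none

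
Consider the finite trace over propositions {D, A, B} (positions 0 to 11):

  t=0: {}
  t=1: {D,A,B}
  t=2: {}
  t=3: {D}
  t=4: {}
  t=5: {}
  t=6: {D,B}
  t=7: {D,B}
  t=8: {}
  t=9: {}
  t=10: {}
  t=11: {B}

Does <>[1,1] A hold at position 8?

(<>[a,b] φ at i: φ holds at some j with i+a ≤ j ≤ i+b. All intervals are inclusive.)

Does not hold

Check A at each j in [9,9]:
  j=9: false
No position in the window satisfies it → formula fails.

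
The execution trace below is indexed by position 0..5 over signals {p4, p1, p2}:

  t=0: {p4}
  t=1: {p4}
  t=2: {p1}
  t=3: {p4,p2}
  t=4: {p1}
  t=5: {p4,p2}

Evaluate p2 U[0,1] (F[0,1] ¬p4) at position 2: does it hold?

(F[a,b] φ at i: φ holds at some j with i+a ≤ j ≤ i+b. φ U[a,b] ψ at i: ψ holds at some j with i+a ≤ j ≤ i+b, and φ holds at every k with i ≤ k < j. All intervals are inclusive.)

True

Need some j in [2,3] with F[0,1] ¬p4, and p2 at every k in [2,j-1].
  j=2: F[0,1] ¬p4 holds; no prefix to check → satisfied.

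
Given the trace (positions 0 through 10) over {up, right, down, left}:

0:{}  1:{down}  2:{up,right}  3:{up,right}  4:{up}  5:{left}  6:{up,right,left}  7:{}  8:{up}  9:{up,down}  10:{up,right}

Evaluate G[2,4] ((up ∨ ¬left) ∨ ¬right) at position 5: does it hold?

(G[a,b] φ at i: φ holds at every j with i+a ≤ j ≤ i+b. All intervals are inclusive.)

Yes

Check ((up ∨ ¬left) ∨ ¬right) at every j in [7,9]:
  j=7: true
  j=8: true
  j=9: true
All positions satisfy it → formula holds.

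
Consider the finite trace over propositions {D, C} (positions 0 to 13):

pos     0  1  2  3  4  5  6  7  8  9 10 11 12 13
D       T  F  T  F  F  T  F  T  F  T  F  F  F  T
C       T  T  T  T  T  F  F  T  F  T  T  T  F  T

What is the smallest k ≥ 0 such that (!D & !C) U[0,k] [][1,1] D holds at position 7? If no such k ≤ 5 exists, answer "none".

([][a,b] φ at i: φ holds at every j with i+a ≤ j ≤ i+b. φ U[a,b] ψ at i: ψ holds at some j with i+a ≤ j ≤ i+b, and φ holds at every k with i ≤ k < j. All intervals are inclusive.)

Need earliest j ≥ 7 with [][1,1] D, and (!D & !C) at every k in [7,j-1].
  j=7: rhs fails.
  j=8: rhs holds but lhs fails at k=7.
  j=9: rhs fails.
  j=10: rhs fails.
  j=11: rhs fails.
  j=12: rhs holds but lhs fails at k=7.
No witness within the range → none.

none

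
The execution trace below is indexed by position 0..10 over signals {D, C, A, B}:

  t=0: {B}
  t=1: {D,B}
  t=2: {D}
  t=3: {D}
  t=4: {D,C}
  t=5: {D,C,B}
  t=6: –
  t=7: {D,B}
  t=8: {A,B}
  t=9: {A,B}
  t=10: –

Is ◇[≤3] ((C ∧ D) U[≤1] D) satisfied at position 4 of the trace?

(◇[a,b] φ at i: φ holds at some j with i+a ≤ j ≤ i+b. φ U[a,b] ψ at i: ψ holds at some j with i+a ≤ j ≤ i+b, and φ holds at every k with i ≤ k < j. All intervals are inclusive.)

Yes

Check ((C ∧ D) U[≤1] D) at each j in [4,7]:
  j=4: holds
  j=5: holds
  j=6: fails
  j=7: holds
Found at j=4 → formula holds.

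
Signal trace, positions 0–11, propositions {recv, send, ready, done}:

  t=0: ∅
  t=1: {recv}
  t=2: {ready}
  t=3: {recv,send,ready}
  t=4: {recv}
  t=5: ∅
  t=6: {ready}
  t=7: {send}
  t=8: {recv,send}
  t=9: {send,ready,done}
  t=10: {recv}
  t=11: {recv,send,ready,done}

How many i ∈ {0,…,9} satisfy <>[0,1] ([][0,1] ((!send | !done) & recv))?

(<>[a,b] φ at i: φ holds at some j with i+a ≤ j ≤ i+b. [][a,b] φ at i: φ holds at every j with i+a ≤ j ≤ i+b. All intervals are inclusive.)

2

Evaluate at each i in [0,9]:
  i=0: ✗ (none in [0,1])
  i=1: ✗ (none in [1,2])
  i=2: ✓ (witness j=3)
  i=3: ✓ (witness j=3)
  i=4: ✗ (none in [4,5])
  i=5: ✗ (none in [5,6])
  i=6: ✗ (none in [6,7])
  i=7: ✗ (none in [7,8])
  i=8: ✗ (none in [8,9])
  i=9: ✗ (none in [9,10])
Positions where it holds: {2, 3} → 2.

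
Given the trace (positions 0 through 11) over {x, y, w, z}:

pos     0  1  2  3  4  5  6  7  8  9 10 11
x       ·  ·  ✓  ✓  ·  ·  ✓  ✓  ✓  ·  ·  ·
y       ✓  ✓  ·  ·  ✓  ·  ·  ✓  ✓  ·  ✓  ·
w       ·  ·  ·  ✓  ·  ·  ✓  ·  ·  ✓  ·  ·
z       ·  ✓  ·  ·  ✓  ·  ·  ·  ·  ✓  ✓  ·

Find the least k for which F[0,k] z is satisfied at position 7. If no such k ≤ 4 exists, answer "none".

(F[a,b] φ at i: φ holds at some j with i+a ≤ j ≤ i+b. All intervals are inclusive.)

Scan j = 7,8,… for z:
  j=7: fails
  j=8: fails
  j=9: holds
First hit at j=9, so smallest k = 9-7 = 2.

2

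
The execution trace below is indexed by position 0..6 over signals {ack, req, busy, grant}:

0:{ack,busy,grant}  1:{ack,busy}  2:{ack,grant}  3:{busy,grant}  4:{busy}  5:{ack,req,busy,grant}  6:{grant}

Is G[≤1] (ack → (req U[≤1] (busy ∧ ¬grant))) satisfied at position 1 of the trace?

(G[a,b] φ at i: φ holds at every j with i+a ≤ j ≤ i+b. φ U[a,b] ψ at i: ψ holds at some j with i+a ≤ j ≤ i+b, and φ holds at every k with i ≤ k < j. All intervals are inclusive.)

Check (ack → (req U[≤1] (busy ∧ ¬grant))) at every j in [1,2]:
  j=1: antecedent true; consequent holds → ✓
  j=2: antecedent true; consequent fails → ✗
Fails at j=2 → formula fails.

No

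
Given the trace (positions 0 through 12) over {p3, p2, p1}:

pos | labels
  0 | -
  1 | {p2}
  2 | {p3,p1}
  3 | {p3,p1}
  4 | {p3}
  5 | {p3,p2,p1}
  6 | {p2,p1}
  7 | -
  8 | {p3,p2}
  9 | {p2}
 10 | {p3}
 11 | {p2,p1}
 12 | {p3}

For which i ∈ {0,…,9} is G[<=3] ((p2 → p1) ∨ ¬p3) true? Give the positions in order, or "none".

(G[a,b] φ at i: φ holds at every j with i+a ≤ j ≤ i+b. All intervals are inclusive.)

Evaluate at each i in [0,9]:
  i=0: ✓ (all of [0,3])
  i=1: ✓ (all of [1,4])
  i=2: ✓ (all of [2,5])
  i=3: ✓ (all of [3,6])
  i=4: ✓ (all of [4,7])
  i=5: ✗ (fails at j=8)
  i=6: ✗ (fails at j=8)
  i=7: ✗ (fails at j=8)
  i=8: ✗ (fails at j=8)
  i=9: ✓ (all of [9,12])

0, 1, 2, 3, 4, 9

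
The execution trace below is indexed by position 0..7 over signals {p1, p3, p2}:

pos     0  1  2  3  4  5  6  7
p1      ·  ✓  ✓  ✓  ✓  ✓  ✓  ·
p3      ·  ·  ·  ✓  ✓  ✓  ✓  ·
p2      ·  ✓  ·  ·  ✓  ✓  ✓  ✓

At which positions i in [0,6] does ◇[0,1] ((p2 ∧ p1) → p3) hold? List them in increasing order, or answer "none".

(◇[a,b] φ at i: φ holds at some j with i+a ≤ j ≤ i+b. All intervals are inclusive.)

Evaluate at each i in [0,6]:
  i=0: ✓ (witness j=0)
  i=1: ✓ (witness j=2)
  i=2: ✓ (witness j=2)
  i=3: ✓ (witness j=3)
  i=4: ✓ (witness j=4)
  i=5: ✓ (witness j=5)
  i=6: ✓ (witness j=6)

0, 1, 2, 3, 4, 5, 6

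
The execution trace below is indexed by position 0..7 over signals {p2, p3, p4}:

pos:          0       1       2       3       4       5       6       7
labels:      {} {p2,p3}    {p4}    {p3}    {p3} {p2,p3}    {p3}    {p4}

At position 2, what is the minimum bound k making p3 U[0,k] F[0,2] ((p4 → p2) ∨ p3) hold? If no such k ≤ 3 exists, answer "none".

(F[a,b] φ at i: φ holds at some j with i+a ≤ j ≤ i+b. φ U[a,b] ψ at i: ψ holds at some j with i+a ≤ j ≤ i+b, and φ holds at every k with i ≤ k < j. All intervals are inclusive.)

0

Need earliest j ≥ 2 with F[0,2] ((p4 → p2) ∨ p3), and p3 at every k in [2,j-1].
  j=2: rhs holds (empty prefix). k = 0.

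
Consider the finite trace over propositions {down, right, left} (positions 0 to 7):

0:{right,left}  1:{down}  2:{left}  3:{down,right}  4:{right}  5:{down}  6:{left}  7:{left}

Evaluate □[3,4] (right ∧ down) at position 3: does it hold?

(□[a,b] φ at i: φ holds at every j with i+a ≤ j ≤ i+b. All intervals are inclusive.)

Does not hold

Check (right ∧ down) at every j in [6,7]:
  j=6: false
  j=7: false
Fails at j=6 → formula fails.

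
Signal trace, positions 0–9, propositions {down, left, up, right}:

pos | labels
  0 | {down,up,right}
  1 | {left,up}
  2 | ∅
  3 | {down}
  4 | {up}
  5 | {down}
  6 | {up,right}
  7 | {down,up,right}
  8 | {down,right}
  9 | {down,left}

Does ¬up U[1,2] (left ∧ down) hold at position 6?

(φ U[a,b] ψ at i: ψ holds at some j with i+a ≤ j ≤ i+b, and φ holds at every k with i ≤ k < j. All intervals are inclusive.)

Need some j in [7,8] with (left ∧ down), and ¬up at every k in [6,j-1].
  j=7: (left ∧ down) false.
  j=8: (left ∧ down) false.
No j in the window works → until fails.

False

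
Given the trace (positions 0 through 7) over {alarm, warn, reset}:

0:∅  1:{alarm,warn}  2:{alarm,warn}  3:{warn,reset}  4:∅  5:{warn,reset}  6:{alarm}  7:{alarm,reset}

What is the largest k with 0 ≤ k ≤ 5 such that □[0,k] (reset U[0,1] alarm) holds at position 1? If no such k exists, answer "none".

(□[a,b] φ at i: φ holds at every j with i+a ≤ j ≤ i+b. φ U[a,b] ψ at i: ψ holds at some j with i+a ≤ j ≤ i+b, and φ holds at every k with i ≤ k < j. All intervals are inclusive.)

(reset U[0,1] alarm) must hold from j=1 onward; find where it first fails.
  j=1: holds
  j=2: holds
  j=3: fails
Holds on [1,2], so largest k = 1.

1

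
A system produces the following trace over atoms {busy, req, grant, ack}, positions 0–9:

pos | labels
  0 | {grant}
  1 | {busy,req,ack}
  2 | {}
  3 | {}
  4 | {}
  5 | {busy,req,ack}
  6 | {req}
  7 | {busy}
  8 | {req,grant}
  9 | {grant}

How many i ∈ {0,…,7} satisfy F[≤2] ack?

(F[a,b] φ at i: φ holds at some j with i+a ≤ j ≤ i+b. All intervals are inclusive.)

Evaluate at each i in [0,7]:
  i=0: ✓ (witness j=1)
  i=1: ✓ (witness j=1)
  i=2: ✗ (none in [2,4])
  i=3: ✓ (witness j=5)
  i=4: ✓ (witness j=5)
  i=5: ✓ (witness j=5)
  i=6: ✗ (none in [6,8])
  i=7: ✗ (none in [7,9])
Positions where it holds: {0, 1, 3, 4, 5} → 5.

5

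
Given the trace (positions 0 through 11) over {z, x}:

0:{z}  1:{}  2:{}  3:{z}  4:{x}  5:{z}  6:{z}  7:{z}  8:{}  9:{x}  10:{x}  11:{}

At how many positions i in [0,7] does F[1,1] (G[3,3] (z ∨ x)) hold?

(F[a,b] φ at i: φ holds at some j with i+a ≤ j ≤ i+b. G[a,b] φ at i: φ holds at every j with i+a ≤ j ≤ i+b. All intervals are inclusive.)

Evaluate at each i in [0,7]:
  i=0: ✓ (witness j=1)
  i=1: ✓ (witness j=2)
  i=2: ✓ (witness j=3)
  i=3: ✓ (witness j=4)
  i=4: ✗ (none in [5,5])
  i=5: ✓ (witness j=6)
  i=6: ✓ (witness j=7)
  i=7: ✗ (none in [8,8])
Positions where it holds: {0, 1, 2, 3, 5, 6} → 6.

6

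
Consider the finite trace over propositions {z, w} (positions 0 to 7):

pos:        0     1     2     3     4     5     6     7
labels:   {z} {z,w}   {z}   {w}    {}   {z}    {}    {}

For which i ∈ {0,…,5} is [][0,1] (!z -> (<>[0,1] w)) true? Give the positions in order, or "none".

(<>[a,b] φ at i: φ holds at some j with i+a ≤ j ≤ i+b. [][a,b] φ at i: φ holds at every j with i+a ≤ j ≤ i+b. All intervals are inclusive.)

0, 1, 2

Evaluate at each i in [0,5]:
  i=0: ✓ (all of [0,1])
  i=1: ✓ (all of [1,2])
  i=2: ✓ (all of [2,3])
  i=3: ✗ (fails at j=4)
  i=4: ✗ (fails at j=4)
  i=5: ✗ (fails at j=6)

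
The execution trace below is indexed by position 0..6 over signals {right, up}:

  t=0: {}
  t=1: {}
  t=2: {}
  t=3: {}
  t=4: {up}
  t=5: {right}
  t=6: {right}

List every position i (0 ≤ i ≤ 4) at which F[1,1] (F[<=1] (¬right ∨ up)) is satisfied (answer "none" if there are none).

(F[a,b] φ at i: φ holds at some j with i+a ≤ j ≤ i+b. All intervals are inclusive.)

0, 1, 2, 3

Evaluate at each i in [0,4]:
  i=0: ✓ (witness j=1)
  i=1: ✓ (witness j=2)
  i=2: ✓ (witness j=3)
  i=3: ✓ (witness j=4)
  i=4: ✗ (none in [5,5])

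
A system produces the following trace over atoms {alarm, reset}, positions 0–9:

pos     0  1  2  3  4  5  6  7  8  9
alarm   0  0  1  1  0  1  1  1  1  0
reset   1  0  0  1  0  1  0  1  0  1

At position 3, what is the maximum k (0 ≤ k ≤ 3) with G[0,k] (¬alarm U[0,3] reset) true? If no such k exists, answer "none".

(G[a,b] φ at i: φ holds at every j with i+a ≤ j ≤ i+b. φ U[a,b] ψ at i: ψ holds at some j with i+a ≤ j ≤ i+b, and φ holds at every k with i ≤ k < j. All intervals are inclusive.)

(¬alarm U[0,3] reset) must hold from j=3 onward; find where it first fails.
  j=3: holds
  j=4: holds
  j=5: holds
  j=6: fails
Holds on [3,5], so largest k = 2.

2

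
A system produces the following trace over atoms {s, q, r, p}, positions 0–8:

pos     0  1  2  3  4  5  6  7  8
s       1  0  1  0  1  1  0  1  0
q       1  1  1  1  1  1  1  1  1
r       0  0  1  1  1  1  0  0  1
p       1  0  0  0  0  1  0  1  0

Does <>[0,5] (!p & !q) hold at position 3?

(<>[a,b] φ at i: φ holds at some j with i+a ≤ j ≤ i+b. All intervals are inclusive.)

No

Check (!p & !q) at each j in [3,8]:
  j=3: false
  j=4: false
  j=5: false
  j=6: false
  j=7: false
  j=8: false
No position in the window satisfies it → formula fails.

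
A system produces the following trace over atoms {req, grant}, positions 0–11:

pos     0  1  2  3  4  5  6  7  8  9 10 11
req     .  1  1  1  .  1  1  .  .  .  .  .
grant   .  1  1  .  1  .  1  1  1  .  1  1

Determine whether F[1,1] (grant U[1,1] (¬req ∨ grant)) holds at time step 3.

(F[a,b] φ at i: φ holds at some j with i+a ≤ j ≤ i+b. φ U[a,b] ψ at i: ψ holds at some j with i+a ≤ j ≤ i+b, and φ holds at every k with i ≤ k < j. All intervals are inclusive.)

Check (grant U[1,1] (¬req ∨ grant)) at each j in [4,4]:
  j=4: fails
No position in the window satisfies it → formula fails.

No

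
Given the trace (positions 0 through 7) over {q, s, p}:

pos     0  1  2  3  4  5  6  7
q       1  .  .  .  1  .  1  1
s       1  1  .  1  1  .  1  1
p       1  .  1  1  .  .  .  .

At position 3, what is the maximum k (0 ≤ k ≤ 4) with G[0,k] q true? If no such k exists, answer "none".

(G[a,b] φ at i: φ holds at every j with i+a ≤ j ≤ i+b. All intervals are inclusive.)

q must hold from j=3 onward; find where it first fails.
  j=3: fails → no k works.

none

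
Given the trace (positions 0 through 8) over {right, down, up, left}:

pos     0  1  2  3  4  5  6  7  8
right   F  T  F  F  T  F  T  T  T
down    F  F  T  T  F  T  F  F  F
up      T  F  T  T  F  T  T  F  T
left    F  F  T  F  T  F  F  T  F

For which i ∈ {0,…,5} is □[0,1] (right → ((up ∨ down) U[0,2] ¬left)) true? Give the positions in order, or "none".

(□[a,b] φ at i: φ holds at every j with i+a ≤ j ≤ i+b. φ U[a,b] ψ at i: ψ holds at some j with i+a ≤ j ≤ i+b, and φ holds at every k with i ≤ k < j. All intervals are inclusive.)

0, 1, 2, 5

Evaluate at each i in [0,5]:
  i=0: ✓ (all of [0,1])
  i=1: ✓ (all of [1,2])
  i=2: ✓ (all of [2,3])
  i=3: ✗ (fails at j=4)
  i=4: ✗ (fails at j=4)
  i=5: ✓ (all of [5,6])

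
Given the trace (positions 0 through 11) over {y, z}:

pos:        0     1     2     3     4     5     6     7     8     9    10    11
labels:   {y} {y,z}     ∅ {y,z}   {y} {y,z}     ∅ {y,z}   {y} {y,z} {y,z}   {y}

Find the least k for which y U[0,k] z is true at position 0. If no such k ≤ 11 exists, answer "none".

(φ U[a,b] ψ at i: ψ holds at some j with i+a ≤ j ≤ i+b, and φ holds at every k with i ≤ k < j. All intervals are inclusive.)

1

Need earliest j ≥ 0 with z, and y at every k in [0,j-1].
  j=0: rhs fails.
  j=1: rhs holds; lhs holds on [0,0]. k = 1.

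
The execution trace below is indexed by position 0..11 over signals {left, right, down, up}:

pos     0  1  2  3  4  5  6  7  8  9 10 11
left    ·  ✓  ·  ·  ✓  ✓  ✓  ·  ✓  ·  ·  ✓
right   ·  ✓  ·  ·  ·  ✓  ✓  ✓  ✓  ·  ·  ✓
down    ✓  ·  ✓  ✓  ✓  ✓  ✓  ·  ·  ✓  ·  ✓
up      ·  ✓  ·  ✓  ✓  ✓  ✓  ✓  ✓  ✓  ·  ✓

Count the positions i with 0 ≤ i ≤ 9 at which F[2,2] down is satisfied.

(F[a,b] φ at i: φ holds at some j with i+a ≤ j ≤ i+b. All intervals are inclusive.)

Evaluate at each i in [0,9]:
  i=0: ✓ (witness j=2)
  i=1: ✓ (witness j=3)
  i=2: ✓ (witness j=4)
  i=3: ✓ (witness j=5)
  i=4: ✓ (witness j=6)
  i=5: ✗ (none in [7,7])
  i=6: ✗ (none in [8,8])
  i=7: ✓ (witness j=9)
  i=8: ✗ (none in [10,10])
  i=9: ✓ (witness j=11)
Positions where it holds: {0, 1, 2, 3, 4, 7, 9} → 7.

7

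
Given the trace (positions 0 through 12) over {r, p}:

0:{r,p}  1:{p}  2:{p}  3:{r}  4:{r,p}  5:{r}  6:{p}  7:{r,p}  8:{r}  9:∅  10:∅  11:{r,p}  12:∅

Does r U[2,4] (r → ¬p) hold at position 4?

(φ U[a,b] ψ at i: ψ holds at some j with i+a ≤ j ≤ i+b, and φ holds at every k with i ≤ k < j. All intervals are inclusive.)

Yes

Need some j in [6,8] with (r → ¬p), and r at every k in [4,j-1].
  j=6: (r → ¬p) holds; r holds at every k in [4,5] → satisfied.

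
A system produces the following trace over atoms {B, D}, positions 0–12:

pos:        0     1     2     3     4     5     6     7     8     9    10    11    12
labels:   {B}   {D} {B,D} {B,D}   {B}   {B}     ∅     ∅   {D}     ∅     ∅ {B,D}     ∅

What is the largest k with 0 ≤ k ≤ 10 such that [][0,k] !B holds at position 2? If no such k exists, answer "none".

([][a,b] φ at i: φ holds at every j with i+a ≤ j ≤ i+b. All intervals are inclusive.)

!B must hold from j=2 onward; find where it first fails.
  j=2: fails → no k works.

none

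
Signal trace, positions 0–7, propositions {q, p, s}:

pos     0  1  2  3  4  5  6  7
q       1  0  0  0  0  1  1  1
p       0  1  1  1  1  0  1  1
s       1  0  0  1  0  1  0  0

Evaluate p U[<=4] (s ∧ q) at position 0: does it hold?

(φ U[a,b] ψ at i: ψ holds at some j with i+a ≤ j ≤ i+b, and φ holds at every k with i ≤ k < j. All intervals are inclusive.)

Yes

Need some j in [0,4] with (s ∧ q), and p at every k in [0,j-1].
  j=0: (s ∧ q) holds; no prefix to check → satisfied.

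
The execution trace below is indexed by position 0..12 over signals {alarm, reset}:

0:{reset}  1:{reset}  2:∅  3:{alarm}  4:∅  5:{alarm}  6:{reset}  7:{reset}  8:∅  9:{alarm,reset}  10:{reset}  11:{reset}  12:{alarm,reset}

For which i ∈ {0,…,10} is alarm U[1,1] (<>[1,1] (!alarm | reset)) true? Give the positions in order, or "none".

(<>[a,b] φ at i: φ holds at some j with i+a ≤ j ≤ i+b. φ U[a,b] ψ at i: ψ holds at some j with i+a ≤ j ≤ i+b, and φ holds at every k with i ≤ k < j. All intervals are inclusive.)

Evaluate at each i in [0,10]:
  i=0: ✗ (lhs fails at k=0 before rhs at j=1)
  i=1: ✗ (no rhs in [2,2])
  i=2: ✗ (lhs fails at k=2 before rhs at j=3)
  i=3: ✗ (no rhs in [4,4])
  i=4: ✗ (lhs fails at k=4 before rhs at j=5)
  i=5: ✓ (rhs at j=6; lhs holds on [5,5])
  i=6: ✗ (lhs fails at k=6 before rhs at j=7)
  i=7: ✗ (lhs fails at k=7 before rhs at j=8)
  i=8: ✗ (lhs fails at k=8 before rhs at j=9)
  i=9: ✓ (rhs at j=10; lhs holds on [9,9])
  i=10: ✗ (lhs fails at k=10 before rhs at j=11)

5, 9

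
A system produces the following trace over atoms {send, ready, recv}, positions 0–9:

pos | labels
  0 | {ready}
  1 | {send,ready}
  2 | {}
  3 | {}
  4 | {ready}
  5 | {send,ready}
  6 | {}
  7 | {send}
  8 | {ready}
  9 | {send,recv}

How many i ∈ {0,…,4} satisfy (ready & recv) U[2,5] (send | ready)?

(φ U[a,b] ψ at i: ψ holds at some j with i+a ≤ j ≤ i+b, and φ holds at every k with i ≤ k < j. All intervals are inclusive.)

0

Evaluate at each i in [0,4]:
  i=0: ✗ (lhs fails at k=0 before rhs at j=4)
  i=1: ✗ (lhs fails at k=1 before rhs at j=4)
  i=2: ✗ (lhs fails at k=2 before rhs at j=4)
  i=3: ✗ (lhs fails at k=3 before rhs at j=5)
  i=4: ✗ (lhs fails at k=4 before rhs at j=7)
Positions where it holds: {} → 0.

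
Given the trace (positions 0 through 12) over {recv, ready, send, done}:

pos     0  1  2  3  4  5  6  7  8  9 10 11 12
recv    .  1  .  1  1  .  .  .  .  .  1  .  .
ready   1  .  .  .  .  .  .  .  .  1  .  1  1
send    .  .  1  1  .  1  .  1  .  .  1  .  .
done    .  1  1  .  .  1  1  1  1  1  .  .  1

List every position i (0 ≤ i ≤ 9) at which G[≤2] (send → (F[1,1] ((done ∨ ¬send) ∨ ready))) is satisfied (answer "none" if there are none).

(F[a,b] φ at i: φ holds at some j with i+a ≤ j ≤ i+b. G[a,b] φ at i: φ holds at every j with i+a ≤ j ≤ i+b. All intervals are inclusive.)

Evaluate at each i in [0,9]:
  i=0: ✗ (fails at j=2)
  i=1: ✗ (fails at j=2)
  i=2: ✗ (fails at j=2)
  i=3: ✓ (all of [3,5])
  i=4: ✓ (all of [4,6])
  i=5: ✓ (all of [5,7])
  i=6: ✓ (all of [6,8])
  i=7: ✓ (all of [7,9])
  i=8: ✓ (all of [8,10])
  i=9: ✓ (all of [9,11])

3, 4, 5, 6, 7, 8, 9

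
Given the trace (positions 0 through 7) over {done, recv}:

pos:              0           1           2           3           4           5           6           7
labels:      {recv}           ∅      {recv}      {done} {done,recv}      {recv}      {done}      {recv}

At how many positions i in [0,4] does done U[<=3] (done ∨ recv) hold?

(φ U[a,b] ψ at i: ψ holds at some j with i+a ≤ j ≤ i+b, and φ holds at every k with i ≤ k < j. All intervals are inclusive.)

Evaluate at each i in [0,4]:
  i=0: ✓ (rhs at j=0)
  i=1: ✗ (lhs fails at k=1 before rhs at j=2)
  i=2: ✓ (rhs at j=2)
  i=3: ✓ (rhs at j=3)
  i=4: ✓ (rhs at j=4)
Positions where it holds: {0, 2, 3, 4} → 4.

4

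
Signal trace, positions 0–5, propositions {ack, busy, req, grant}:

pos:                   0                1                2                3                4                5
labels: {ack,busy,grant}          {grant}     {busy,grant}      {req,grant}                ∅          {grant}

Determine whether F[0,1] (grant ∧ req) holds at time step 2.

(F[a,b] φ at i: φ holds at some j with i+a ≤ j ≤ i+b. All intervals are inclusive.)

Holds

Check (grant ∧ req) at each j in [2,3]:
  j=2: false
  j=3: true
Found at j=3 → formula holds.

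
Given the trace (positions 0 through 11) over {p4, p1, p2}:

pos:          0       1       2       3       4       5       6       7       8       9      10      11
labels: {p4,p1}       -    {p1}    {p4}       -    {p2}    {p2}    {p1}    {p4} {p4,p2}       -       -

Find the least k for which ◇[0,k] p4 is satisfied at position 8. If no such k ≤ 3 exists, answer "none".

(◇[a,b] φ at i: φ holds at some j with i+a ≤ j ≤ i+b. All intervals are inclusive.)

0

Scan j = 8,9,… for p4:
  j=8: holds
First hit at j=8, so smallest k = 8-8 = 0.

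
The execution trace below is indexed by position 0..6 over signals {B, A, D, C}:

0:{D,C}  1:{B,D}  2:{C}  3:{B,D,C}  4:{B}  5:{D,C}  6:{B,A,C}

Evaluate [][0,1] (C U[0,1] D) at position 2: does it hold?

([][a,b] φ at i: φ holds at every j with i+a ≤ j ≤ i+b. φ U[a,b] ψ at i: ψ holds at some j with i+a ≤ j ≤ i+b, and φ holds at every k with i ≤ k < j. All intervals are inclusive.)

Check (C U[0,1] D) at every j in [2,3]:
  j=2: holds
  j=3: holds
All positions satisfy it → formula holds.

Holds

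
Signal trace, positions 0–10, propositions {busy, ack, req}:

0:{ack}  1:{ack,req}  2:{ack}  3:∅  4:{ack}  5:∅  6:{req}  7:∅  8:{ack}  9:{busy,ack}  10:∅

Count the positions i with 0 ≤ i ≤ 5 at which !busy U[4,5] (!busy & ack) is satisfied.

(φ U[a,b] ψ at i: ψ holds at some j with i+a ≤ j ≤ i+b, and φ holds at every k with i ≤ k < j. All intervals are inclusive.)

3

Evaluate at each i in [0,5]:
  i=0: ✓ (rhs at j=4; lhs holds on [0,3])
  i=1: ✗ (no rhs in [5,6])
  i=2: ✗ (no rhs in [6,7])
  i=3: ✓ (rhs at j=8; lhs holds on [3,7])
  i=4: ✓ (rhs at j=8; lhs holds on [4,7])
  i=5: ✗ (no rhs in [9,10])
Positions where it holds: {0, 3, 4} → 3.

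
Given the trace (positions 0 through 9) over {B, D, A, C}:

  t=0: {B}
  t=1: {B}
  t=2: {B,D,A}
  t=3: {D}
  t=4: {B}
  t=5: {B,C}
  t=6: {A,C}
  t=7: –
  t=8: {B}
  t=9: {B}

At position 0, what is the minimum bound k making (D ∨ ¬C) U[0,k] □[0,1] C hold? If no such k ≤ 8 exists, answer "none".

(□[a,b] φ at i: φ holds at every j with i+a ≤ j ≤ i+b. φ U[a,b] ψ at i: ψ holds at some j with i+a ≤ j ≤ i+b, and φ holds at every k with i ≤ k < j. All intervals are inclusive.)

Need earliest j ≥ 0 with □[0,1] C, and (D ∨ ¬C) at every k in [0,j-1].
  j=0: rhs fails.
  j=1: rhs fails.
  j=2: rhs fails.
  j=3: rhs fails.
  j=4: rhs fails.
  j=5: rhs holds; lhs holds on [0,4]. k = 5.

5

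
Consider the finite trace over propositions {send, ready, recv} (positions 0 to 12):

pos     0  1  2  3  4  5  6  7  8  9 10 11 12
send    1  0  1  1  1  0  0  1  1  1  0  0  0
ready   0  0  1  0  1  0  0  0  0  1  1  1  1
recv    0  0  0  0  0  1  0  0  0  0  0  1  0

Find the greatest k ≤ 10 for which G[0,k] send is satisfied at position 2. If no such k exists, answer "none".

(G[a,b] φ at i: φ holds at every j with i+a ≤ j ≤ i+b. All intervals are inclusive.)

2

send must hold from j=2 onward; find where it first fails.
  j=2: holds
  j=3: holds
  j=4: holds
  j=5: fails
Holds on [2,4], so largest k = 2.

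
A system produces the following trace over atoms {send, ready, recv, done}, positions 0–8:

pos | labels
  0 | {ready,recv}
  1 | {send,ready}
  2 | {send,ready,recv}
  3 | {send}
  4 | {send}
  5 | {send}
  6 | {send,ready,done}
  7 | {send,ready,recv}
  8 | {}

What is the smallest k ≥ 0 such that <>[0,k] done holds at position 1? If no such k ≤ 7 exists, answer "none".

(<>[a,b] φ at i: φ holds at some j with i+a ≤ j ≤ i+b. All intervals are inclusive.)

5

Scan j = 1,2,… for done:
  j=1: fails
  j=2: fails
  j=3: fails
  j=4: fails
  j=5: fails
  j=6: holds
First hit at j=6, so smallest k = 6-1 = 5.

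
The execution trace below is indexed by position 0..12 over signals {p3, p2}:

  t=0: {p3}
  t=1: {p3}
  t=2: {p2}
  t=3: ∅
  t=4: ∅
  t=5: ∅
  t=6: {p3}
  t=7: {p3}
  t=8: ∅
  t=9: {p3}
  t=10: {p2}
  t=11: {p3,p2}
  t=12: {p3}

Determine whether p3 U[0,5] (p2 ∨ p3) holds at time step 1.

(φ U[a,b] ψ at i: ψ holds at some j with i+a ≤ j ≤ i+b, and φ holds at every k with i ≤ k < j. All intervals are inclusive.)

Need some j in [1,6] with (p2 ∨ p3), and p3 at every k in [1,j-1].
  j=1: (p2 ∨ p3) holds; no prefix to check → satisfied.

Holds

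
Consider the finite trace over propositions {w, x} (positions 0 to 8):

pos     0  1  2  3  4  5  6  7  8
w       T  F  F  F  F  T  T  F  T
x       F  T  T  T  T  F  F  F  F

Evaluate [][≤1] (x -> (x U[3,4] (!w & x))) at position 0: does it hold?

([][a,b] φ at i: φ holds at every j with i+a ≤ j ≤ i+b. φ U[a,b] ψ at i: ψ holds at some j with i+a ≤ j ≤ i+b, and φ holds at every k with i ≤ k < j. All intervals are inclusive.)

Holds

Check (x -> (x U[3,4] (!w & x))) at every j in [0,1]:
  j=0: antecedent false → ✓
  j=1: antecedent true; consequent holds → ✓
All positions satisfy it → formula holds.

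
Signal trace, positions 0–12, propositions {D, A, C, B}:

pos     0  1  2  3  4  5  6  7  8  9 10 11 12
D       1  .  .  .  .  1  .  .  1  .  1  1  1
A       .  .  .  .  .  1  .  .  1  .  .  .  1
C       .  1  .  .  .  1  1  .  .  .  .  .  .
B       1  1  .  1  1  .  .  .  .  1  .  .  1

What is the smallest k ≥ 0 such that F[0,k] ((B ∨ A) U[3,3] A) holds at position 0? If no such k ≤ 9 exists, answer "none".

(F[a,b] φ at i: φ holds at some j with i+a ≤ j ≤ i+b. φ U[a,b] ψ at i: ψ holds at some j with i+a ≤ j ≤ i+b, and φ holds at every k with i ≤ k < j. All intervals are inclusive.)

none

Scan j = 0,1,… for ((B ∨ A) U[3,3] A):
  j=0: fails
  j=1: fails
  j=2: fails
  j=3: fails
  j=4: fails
  j=5: fails
  j=6: fails
  j=7: fails
  j=8: fails
  j=9: fails
No j in [0,9] satisfies it → none.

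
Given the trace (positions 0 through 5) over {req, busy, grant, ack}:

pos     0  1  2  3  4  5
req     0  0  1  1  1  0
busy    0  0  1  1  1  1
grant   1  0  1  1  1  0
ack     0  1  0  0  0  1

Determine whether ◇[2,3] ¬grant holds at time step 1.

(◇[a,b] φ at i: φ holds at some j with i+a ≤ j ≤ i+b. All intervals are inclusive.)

No

Check ¬grant at each j in [3,4]:
  j=3: false
  j=4: false
No position in the window satisfies it → formula fails.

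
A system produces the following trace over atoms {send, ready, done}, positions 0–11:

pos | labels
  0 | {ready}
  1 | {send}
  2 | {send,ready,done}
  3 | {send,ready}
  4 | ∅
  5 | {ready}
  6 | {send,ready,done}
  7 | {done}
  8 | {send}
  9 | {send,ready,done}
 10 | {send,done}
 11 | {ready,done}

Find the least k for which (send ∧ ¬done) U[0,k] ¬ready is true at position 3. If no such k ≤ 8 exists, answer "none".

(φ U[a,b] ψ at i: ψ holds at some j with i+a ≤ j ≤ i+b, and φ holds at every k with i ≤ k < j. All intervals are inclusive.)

1

Need earliest j ≥ 3 with ¬ready, and (send ∧ ¬done) at every k in [3,j-1].
  j=3: rhs fails.
  j=4: rhs holds; lhs holds on [3,3]. k = 1.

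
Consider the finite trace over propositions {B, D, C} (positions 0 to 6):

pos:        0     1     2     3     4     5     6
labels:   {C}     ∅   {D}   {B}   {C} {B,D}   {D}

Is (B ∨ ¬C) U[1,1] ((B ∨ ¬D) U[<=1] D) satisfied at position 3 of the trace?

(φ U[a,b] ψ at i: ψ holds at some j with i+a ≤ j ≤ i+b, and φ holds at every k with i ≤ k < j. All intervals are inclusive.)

Need some j in [4,4] with ((B ∨ ¬D) U[<=1] D), and (B ∨ ¬C) at every k in [3,j-1].
  j=4: ((B ∨ ¬D) U[<=1] D) holds; (B ∨ ¬C) holds at every k in [3,3] → satisfied.

Yes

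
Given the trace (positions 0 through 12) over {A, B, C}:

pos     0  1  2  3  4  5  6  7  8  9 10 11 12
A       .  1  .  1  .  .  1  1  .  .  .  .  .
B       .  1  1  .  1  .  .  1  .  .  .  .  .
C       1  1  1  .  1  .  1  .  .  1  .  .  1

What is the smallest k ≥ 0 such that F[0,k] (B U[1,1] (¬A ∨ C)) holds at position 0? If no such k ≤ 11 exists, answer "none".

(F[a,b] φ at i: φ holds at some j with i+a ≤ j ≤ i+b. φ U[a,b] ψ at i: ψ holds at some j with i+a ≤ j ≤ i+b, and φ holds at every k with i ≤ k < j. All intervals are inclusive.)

1

Scan j = 0,1,… for (B U[1,1] (¬A ∨ C)):
  j=0: fails
  j=1: holds
First hit at j=1, so smallest k = 1-0 = 1.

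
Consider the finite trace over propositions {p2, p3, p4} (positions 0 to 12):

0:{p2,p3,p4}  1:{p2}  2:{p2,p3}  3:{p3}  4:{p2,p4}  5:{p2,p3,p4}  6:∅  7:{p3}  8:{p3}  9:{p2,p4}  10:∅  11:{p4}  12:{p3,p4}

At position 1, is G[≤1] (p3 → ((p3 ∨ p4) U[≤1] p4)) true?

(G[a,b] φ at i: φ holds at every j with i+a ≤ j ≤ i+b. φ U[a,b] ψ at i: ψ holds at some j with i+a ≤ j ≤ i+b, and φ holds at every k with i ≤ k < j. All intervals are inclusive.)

Check (p3 → ((p3 ∨ p4) U[≤1] p4)) at every j in [1,2]:
  j=1: antecedent false → ✓
  j=2: antecedent true; consequent fails → ✗
Fails at j=2 → formula fails.

Does not hold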